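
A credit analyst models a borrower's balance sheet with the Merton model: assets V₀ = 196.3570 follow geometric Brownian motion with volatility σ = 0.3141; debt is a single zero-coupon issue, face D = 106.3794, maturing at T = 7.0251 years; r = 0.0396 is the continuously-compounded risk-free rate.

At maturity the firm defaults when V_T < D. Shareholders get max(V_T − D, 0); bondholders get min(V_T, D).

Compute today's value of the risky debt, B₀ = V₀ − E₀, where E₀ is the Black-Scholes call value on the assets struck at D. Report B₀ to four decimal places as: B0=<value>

B0=73.3452

d₁ = [ln(V₀/D) + (r + σ²/2)T] / (σ√T)
   = [ln(196.3570/106.3794) + (0.0396 + 0.5·0.3141²)·7.0251] / (0.3141·√7.0251)
   = [0.612922 + 0.624738] / 0.832519 = 1.486645
d₂ = d₁ − σ√T = 1.486645 − 0.832519 = 0.654126
N(d₁) = 0.931446,  N(d₂) = 0.743485,  e^(−rT) = 0.757150
E₀ = V₀·N(d₁) − D·e^(−rT)·N(d₂)
   = 196.3570·0.931446 − 106.3794·0.757150·0.743485 = 123.011795
B₀ = V₀ − E₀ = 196.3570 − 123.011795 = 73.345205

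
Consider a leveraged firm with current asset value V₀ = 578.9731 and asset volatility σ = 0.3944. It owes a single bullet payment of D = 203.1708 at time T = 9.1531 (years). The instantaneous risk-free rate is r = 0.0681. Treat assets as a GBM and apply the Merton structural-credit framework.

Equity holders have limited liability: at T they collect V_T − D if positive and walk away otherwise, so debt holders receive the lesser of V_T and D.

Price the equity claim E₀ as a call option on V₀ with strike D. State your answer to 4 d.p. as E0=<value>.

d₁ = [ln(V₀/D) + (r + σ²/2)T] / (σ√T)
   = [ln(578.9731/203.1708) + (0.0681 + 0.5·0.3944²)·9.1531] / (0.3944·√9.1531)
   = [1.047209 + 1.335215] / 1.193221 = 1.996632
d₂ = d₁ − σ√T = 1.996632 − 1.193221 = 0.803410
N(d₁) = 0.977067,  N(d₂) = 0.789131,  e^(−rT) = 0.536158
E₀ = V₀·N(d₁) − D·e^(−rT)·N(d₂)
   = 578.9731·0.977067 − 203.1708·0.536158·0.789131 = 479.734352

E0=479.7344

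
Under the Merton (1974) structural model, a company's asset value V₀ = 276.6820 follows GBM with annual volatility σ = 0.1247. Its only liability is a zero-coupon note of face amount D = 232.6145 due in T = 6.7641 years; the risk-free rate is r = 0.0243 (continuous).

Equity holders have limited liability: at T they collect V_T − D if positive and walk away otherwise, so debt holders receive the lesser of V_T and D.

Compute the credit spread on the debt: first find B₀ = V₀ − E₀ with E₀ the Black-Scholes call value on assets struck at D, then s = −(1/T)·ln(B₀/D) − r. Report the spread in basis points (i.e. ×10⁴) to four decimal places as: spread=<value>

spread=43.9367

d₁ = [ln(V₀/D) + (r + σ²/2)T] / (σ√T)
   = [ln(276.6820/232.6145) + (0.0243 + 0.5·0.1247²)·6.7641] / (0.1247·√6.7641)
   = [0.173486 + 0.216959] / 0.324318 = 1.203895
d₂ = d₁ − σ√T = 1.203895 − 0.324318 = 0.879576
N(d₁) = 0.885685,  N(d₂) = 0.810456,  e^(−rT) = 0.848430
E₀ = V₀·N(d₁) − D·e^(−rT)·N(d₂)
   = 276.6820·0.885685 − 232.6145·0.848430·0.810456 = 85.103868
B₀ = V₀ − E₀ = 276.6820 − 85.103868 = 191.578132
spread = −(1/T)·ln(B₀/D) − r = −(1/6.7641)·ln(191.578132/232.6145) − 0.0243 = 0.00439367
in basis points: 0.00439367 × 10⁴ = 43.9367 bp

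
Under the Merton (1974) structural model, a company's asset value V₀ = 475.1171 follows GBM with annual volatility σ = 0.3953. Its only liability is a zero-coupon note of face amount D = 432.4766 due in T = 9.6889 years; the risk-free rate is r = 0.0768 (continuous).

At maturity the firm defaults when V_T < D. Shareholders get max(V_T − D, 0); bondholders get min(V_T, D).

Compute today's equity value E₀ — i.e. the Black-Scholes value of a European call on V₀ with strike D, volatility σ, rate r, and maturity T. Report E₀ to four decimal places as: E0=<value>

d₁ = [ln(V₀/D) + (r + σ²/2)T] / (σ√T)
   = [ln(475.1171/432.4766) + (0.0768 + 0.5·0.3953²)·9.6889] / (0.3953·√9.6889)
   = [0.094033 + 1.501111] / 1.230450 = 1.296391
d₂ = d₁ − σ√T = 1.296391 − 1.230450 = 0.065941
N(d₁) = 0.902580,  N(d₂) = 0.526287,  e^(−rT) = 0.475158
E₀ = V₀·N(d₁) − D·e^(−rT)·N(d₂)
   = 475.1171·0.902580 − 432.4766·0.475158·0.526287 = 320.681656

E0=320.6817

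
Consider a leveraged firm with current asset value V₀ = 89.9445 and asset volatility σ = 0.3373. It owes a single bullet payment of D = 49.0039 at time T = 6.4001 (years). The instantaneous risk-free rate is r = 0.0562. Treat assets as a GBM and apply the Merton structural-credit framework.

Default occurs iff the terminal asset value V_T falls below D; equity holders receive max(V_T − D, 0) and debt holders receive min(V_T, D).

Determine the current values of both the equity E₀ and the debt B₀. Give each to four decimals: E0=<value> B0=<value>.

E0=58.6078 B0=31.3367

d₁ = [ln(V₀/D) + (r + σ²/2)T] / (σ√T)
   = [ln(89.9445/49.0039) + (0.0562 + 0.5·0.3373²)·6.4001] / (0.3373·√6.4001)
   = [0.607293 + 0.723759] / 0.853316 = 1.559859
d₂ = d₁ − σ√T = 1.559859 − 0.853316 = 0.706544
N(d₁) = 0.940603,  N(d₂) = 0.760075,  e^(−rT) = 0.697896
E₀ = V₀·N(d₁) − D·e^(−rT)·N(d₂)
   = 89.9445·0.940603 − 49.0039·0.697896·0.760075 = 58.607838
B₀ = V₀ − E₀ = 89.9445 − 58.607838 = 31.336662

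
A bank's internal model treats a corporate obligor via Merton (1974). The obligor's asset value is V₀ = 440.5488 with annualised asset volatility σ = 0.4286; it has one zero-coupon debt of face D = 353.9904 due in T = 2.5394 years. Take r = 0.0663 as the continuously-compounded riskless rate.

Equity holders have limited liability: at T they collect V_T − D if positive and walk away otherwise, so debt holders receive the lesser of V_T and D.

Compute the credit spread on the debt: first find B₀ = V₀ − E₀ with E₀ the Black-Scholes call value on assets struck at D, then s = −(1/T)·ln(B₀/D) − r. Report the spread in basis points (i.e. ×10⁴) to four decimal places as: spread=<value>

d₁ = [ln(V₀/D) + (r + σ²/2)T] / (σ√T)
   = [ln(440.5488/353.9904) + (0.0663 + 0.5·0.4286²)·2.5394] / (0.4286·√2.5394)
   = [0.218751 + 0.401604] / 0.682995 = 0.908286
d₂ = d₁ − σ√T = 0.908286 − 0.682995 = 0.225290
N(d₁) = 0.818136,  N(d₂) = 0.589123,  e^(−rT) = 0.845048
E₀ = V₀·N(d₁) − D·e^(−rT)·N(d₂)
   = 440.5488·0.818136 − 353.9904·0.845048·0.589123 = 184.199367
B₀ = V₀ − E₀ = 440.5488 − 184.199367 = 256.349433
spread = −(1/T)·ln(B₀/D) − r = −(1/2.5394)·ln(256.349433/353.9904) − 0.0663 = 0.06078841
in basis points: 0.06078841 × 10⁴ = 607.8841 bp

spread=607.8841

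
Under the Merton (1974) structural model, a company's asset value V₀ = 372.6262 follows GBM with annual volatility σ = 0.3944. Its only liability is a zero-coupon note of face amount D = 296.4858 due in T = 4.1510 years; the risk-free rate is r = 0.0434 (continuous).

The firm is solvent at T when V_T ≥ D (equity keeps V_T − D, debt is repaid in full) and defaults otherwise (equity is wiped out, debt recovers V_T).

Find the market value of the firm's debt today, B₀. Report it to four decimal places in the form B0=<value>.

d₁ = [ln(V₀/D) + (r + σ²/2)T] / (σ√T)
   = [ln(372.6262/296.4858) + (0.0434 + 0.5·0.3944²)·4.1510] / (0.3944·√4.1510)
   = [0.228576 + 0.503000] / 0.803551 = 0.910430
d₂ = d₁ − σ√T = 0.910430 − 0.803551 = 0.106879
N(d₁) = 0.818702,  N(d₂) = 0.542558,  e^(−rT) = 0.835142
E₀ = V₀·N(d₁) − D·e^(−rT)·N(d₂)
   = 372.6262·0.818702 − 296.4858·0.835142·0.542558 = 170.728368
B₀ = V₀ − E₀ = 372.6262 − 170.728368 = 201.897832

B0=201.8978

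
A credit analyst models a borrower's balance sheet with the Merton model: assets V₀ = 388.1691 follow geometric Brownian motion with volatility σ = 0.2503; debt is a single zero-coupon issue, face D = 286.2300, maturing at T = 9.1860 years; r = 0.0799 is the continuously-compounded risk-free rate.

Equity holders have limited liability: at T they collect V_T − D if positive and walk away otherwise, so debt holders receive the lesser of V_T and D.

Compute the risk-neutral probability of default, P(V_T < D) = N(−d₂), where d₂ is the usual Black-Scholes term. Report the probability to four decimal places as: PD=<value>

PD=0.1611

d₁ = [ln(V₀/D) + (r + σ²/2)T] / (σ√T)
   = [ln(388.1691/286.2300) + (0.0799 + 0.5·0.2503²)·9.1860] / (0.2503·√9.1860)
   = [0.304645 + 1.021713] / 0.758620 = 1.748384
d₂ = d₁ − σ√T = 1.748384 − 0.758620 = 0.989765
risk-neutral PD = N(−d₂) = N(-0.989765) = 0.161145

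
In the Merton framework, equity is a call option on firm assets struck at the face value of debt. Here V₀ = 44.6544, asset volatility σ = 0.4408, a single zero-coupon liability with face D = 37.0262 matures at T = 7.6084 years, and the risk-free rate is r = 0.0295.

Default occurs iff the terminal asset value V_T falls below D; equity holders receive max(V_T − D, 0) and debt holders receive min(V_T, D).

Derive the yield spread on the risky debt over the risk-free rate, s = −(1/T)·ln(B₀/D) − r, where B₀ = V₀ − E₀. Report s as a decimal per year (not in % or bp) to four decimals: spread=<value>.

d₁ = [ln(V₀/D) + (r + σ²/2)T] / (σ√T)
   = [ln(44.6544/37.0262) + (0.0295 + 0.5·0.4408²)·7.6084] / (0.4408·√7.6084)
   = [0.187327 + 0.963622] / 1.215873 = 0.946603
d₂ = d₁ − σ√T = 0.946603 − 1.215873 = -0.269271
N(d₁) = 0.828079,  N(d₂) = 0.393861,  e^(−rT) = 0.798957
E₀ = V₀·N(d₁) − D·e^(−rT)·N(d₂)
   = 44.6544·0.828079 − 37.0262·0.798957·0.393861 = 25.326058
B₀ = V₀ − E₀ = 44.6544 − 25.326058 = 19.328342
spread = −(1/T)·ln(B₀/D) − r = −(1/7.6084)·ln(19.328342/37.0262) − 0.0295 = 0.05593889

spread=0.0559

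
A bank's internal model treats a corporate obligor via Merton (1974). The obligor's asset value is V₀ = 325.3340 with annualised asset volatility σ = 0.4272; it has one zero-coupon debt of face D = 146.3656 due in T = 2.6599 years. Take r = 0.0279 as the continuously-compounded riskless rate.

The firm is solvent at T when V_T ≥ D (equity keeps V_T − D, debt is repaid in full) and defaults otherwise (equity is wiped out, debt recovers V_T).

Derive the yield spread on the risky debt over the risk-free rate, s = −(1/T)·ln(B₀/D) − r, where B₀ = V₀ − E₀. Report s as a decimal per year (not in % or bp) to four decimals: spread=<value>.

d₁ = [ln(V₀/D) + (r + σ²/2)T] / (σ√T)
   = [ln(325.3340/146.3656) + (0.0279 + 0.5·0.4272²)·2.6599] / (0.4272·√2.6599)
   = [0.798745 + 0.316927] / 0.696729 = 1.601299
d₂ = d₁ − σ√T = 1.601299 − 0.696729 = 0.904570
N(d₁) = 0.945345,  N(d₂) = 0.817153,  e^(−rT) = 0.928476
E₀ = V₀·N(d₁) − D·e^(−rT)·N(d₂)
   = 325.3340·0.945345 − 146.3656·0.928476·0.817153 = 196.504157
B₀ = V₀ − E₀ = 325.3340 − 196.504157 = 128.829843
spread = −(1/T)·ln(B₀/D) − r = −(1/2.6599)·ln(128.829843/146.3656) − 0.0279 = 0.02007741

spread=0.0201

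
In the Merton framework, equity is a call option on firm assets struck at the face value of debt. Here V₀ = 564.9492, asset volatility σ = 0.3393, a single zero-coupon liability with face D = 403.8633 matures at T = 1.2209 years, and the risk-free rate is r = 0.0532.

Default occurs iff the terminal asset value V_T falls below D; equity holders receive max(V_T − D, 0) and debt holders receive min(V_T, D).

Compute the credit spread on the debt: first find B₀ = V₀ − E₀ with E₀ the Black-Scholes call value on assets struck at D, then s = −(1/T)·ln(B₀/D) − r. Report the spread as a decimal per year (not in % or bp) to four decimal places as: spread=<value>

d₁ = [ln(V₀/D) + (r + σ²/2)T] / (σ√T)
   = [ln(564.9492/403.8633) + (0.0532 + 0.5·0.3393²)·1.2209] / (0.3393·√1.2209)
   = [0.335659 + 0.135230] / 0.374907 = 1.256014
d₂ = d₁ − σ√T = 1.256014 − 0.374907 = 0.881107
N(d₁) = 0.895445,  N(d₂) = 0.810870,  e^(−rT) = 0.937113
E₀ = V₀·N(d₁) − D·e^(−rT)·N(d₂)
   = 564.9492·0.895445 − 403.8633·0.937113·0.810870 = 198.994484
B₀ = V₀ − E₀ = 564.9492 − 198.994484 = 365.954716
spread = −(1/T)·ln(B₀/D) − r = −(1/1.2209)·ln(365.954716/403.8633) − 0.0532 = 0.02753295

spread=0.0275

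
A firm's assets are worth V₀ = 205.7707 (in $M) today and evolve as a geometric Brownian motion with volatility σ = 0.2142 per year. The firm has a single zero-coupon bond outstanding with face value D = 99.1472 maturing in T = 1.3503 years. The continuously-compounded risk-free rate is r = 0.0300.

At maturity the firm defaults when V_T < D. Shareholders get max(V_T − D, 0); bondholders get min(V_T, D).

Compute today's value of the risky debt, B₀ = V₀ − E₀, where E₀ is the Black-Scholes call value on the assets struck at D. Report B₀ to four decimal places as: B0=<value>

B0=95.2017

d₁ = [ln(V₀/D) + (r + σ²/2)T] / (σ√T)
   = [ln(205.7707/99.1472) + (0.0300 + 0.5·0.2142²)·1.3503] / (0.2142·√1.3503)
   = [0.730157 + 0.071486] / 0.248906 = 3.220671
d₂ = d₁ − σ√T = 3.220671 − 0.248906 = 2.971765
N(d₁) = 0.999361,  N(d₂) = 0.998520,  e^(−rT) = 0.960301
E₀ = V₀·N(d₁) − D·e^(−rT)·N(d₂)
   = 205.7707·0.999361 − 99.1472·0.960301·0.998520 = 110.568968
B₀ = V₀ − E₀ = 205.7707 − 110.568968 = 95.201732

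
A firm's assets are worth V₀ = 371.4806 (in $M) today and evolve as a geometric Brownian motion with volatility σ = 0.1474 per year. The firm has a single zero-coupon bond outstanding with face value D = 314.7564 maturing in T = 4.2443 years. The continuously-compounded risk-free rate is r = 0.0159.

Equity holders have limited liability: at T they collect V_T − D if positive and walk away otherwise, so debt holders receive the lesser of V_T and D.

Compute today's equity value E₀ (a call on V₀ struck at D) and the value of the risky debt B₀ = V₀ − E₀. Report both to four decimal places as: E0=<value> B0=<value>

E0=89.9453 B0=281.5353

d₁ = [ln(V₀/D) + (r + σ²/2)T] / (σ√T)
   = [ln(371.4806/314.7564) + (0.0159 + 0.5·0.1474²)·4.2443] / (0.1474·√4.2443)
   = [0.165698 + 0.113592] / 0.303669 = 0.919717
d₂ = d₁ − σ√T = 0.919717 − 0.303669 = 0.616048
N(d₁) = 0.821140,  N(d₂) = 0.731068,  e^(−rT) = 0.934742
E₀ = V₀·N(d₁) − D·e^(−rT)·N(d₂)
   = 371.4806·0.821140 − 314.7564·0.934742·0.731068 = 89.945291
B₀ = V₀ − E₀ = 371.4806 − 89.945291 = 281.535309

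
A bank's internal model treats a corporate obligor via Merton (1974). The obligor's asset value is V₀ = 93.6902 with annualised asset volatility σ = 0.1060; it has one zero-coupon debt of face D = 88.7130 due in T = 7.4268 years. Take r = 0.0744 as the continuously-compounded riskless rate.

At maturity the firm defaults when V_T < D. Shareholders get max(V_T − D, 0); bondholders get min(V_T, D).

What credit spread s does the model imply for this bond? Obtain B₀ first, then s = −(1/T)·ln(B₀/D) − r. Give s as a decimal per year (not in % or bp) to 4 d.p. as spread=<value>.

d₁ = [ln(V₀/D) + (r + σ²/2)T] / (σ√T)
   = [ln(93.6902/88.7130) + (0.0744 + 0.5·0.1060²)·7.4268] / (0.1060·√7.4268)
   = [0.054587 + 0.594278] / 0.288873 = 2.246195
d₂ = d₁ − σ√T = 2.246195 − 0.288873 = 1.957322
N(d₁) = 0.987654,  N(d₂) = 0.974845,  e^(−rT) = 0.575478
E₀ = V₀·N(d₁) − D·e^(−rT)·N(d₂)
   = 93.6902·0.987654 − 88.7130·0.575478·0.974845 = 42.765338
B₀ = V₀ − E₀ = 93.6902 − 42.765338 = 50.924862
spread = −(1/T)·ln(B₀/D) − r = −(1/7.4268)·ln(50.924862/88.7130) − 0.0744 = 0.00033679

spread=0.0003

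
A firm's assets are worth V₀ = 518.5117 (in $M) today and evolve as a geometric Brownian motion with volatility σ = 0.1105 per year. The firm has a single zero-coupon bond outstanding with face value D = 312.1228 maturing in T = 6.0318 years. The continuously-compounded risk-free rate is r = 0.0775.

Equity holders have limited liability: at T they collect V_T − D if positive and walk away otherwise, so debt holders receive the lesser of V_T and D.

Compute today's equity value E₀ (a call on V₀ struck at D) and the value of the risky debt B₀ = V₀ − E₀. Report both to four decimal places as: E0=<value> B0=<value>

E0=322.9424 B0=195.5693

d₁ = [ln(V₀/D) + (r + σ²/2)T] / (σ√T)
   = [ln(518.5117/312.1228) + (0.0775 + 0.5·0.1105²)·6.0318] / (0.1105·√6.0318)
   = [0.507566 + 0.504289] / 0.271385 = 3.728487
d₂ = d₁ − σ√T = 3.728487 − 0.271385 = 3.457102
N(d₁) = 0.999904,  N(d₂) = 0.999727,  e^(−rT) = 0.626589
E₀ = V₀·N(d₁) − D·e^(−rT)·N(d₂)
   = 518.5117·0.999904 − 312.1228·0.626589·0.999727 = 322.942447
B₀ = V₀ − E₀ = 518.5117 − 322.942447 = 195.569253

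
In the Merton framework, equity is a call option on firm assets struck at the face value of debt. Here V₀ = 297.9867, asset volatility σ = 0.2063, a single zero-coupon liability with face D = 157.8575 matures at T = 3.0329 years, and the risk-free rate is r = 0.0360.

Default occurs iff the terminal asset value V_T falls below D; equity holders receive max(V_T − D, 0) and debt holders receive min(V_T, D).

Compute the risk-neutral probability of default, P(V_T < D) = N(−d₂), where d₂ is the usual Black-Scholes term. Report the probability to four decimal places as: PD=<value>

PD=0.0292

d₁ = [ln(V₀/D) + (r + σ²/2)T] / (σ√T)
   = [ln(297.9867/157.8575) + (0.0360 + 0.5·0.2063²)·3.0329] / (0.2063·√3.0329)
   = [0.635356 + 0.173724] / 0.359276 = 2.251974
d₂ = d₁ − σ√T = 2.251974 − 0.359276 = 1.892697
risk-neutral PD = N(−d₂) = N(-1.892697) = 0.029199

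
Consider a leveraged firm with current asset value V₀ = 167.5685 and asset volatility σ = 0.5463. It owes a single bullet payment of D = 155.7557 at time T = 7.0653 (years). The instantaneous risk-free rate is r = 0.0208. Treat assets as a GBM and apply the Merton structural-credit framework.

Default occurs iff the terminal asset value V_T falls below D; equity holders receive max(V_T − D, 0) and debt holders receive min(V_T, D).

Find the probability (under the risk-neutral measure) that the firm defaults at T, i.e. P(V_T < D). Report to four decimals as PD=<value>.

PD=0.7172

d₁ = [ln(V₀/D) + (r + σ²/2)T] / (σ√T)
   = [ln(167.5685/155.7557) + (0.0208 + 0.5·0.5463²)·7.0653] / (0.5463·√7.0653)
   = [0.073103 + 1.201255] / 1.452100 = 0.877597
d₂ = d₁ − σ√T = 0.877597 − 1.452100 = -0.574503
risk-neutral PD = N(−d₂) = N(0.574503) = 0.717186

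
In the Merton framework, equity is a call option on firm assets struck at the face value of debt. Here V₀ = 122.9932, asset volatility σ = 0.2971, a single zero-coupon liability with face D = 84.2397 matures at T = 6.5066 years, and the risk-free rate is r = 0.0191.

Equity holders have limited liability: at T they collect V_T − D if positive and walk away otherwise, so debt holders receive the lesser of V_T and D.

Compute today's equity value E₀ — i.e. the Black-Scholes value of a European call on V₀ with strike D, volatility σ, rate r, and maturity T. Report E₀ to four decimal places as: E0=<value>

d₁ = [ln(V₀/D) + (r + σ²/2)T] / (σ√T)
   = [ln(122.9932/84.2397) + (0.0191 + 0.5·0.2971²)·6.5066] / (0.2971·√6.5066)
   = [0.378463 + 0.411440] / 0.757844 = 1.042302
d₂ = d₁ − σ√T = 1.042302 − 0.757844 = 0.284459
N(d₁) = 0.851364,  N(d₂) = 0.611971,  e^(−rT) = 0.883136
E₀ = V₀·N(d₁) − D·e^(−rT)·N(d₂)
   = 122.9932·0.851364 − 84.2397·0.883136·0.611971 = 59.184398

E0=59.1844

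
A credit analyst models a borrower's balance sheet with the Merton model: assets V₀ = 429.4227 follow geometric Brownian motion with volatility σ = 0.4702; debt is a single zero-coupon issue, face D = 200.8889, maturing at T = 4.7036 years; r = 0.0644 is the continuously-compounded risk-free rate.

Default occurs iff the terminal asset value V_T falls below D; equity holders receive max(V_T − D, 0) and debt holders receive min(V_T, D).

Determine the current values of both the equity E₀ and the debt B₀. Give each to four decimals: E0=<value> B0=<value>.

E0=299.2389 B0=130.1838

d₁ = [ln(V₀/D) + (r + σ²/2)T] / (σ√T)
   = [ln(429.4227/200.8889) + (0.0644 + 0.5·0.4702²)·4.7036] / (0.4702·√4.7036)
   = [0.759690 + 0.822867] / 1.019760 = 1.551892
d₂ = d₁ − σ√T = 1.551892 − 1.019760 = 0.532132
N(d₁) = 0.939656,  N(d₂) = 0.702683,  e^(−rT) = 0.738664
E₀ = V₀·N(d₁) − D·e^(−rT)·N(d₂)
   = 429.4227·0.939656 − 200.8889·0.738664·0.702683 = 299.238888
B₀ = V₀ − E₀ = 429.4227 − 299.238888 = 130.183812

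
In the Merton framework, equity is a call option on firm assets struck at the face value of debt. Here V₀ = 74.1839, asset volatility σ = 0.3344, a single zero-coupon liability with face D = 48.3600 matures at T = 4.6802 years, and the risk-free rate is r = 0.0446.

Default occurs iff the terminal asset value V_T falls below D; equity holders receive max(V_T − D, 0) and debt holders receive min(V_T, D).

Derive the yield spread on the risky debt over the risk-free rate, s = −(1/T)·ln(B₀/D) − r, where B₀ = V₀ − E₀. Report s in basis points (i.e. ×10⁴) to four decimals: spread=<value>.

d₁ = [ln(V₀/D) + (r + σ²/2)T] / (σ√T)
   = [ln(74.1839/48.3600) + (0.0446 + 0.5·0.3344²)·4.6802] / (0.3344·√4.6802)
   = [0.427874 + 0.470415] / 0.723433 = 1.241702
d₂ = d₁ − σ√T = 1.241702 − 0.723433 = 0.518269
N(d₁) = 0.892827,  N(d₂) = 0.697865,  e^(−rT) = 0.811609
E₀ = V₀·N(d₁) − D·e^(−rT)·N(d₂)
   = 74.1839·0.892827 − 48.3600·0.811609·0.697865 = 38.842603
B₀ = V₀ − E₀ = 74.1839 − 38.842603 = 35.341297
spread = −(1/T)·ln(B₀/D) − r = −(1/4.6802)·ln(35.341297/48.3600) − 0.0446 = 0.02241014
in basis points: 0.02241014 × 10⁴ = 224.1014 bp

spread=224.1014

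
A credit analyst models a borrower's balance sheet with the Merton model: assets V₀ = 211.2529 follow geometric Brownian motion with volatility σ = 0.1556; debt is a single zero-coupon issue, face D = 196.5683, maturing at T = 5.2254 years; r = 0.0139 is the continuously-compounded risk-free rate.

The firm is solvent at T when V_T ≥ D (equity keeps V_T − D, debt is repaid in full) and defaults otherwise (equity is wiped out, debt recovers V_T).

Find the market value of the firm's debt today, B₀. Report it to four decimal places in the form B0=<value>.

d₁ = [ln(V₀/D) + (r + σ²/2)T] / (σ√T)
   = [ln(211.2529/196.5683) + (0.0139 + 0.5·0.1556²)·5.2254] / (0.1556·√5.2254)
   = [0.072046 + 0.135890] / 0.355688 = 0.584602
d₂ = d₁ − σ√T = 0.584602 − 0.355688 = 0.228914
N(d₁) = 0.720592,  N(d₂) = 0.590532,  e^(−rT) = 0.929942
E₀ = V₀·N(d₁) − D·e^(−rT)·N(d₂)
   = 211.2529·0.720592 − 196.5683·0.929942·0.590532 = 44.279656
B₀ = V₀ − E₀ = 211.2529 − 44.279656 = 166.973244

B0=166.9732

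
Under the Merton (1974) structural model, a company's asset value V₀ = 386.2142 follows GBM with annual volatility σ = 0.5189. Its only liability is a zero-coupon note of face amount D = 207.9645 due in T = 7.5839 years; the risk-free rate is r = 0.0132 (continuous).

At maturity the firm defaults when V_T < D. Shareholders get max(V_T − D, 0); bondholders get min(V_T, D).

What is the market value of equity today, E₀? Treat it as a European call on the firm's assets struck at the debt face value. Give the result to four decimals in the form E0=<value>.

d₁ = [ln(V₀/D) + (r + σ²/2)T] / (σ√T)
   = [ln(386.2142/207.9645) + (0.0132 + 0.5·0.5189²)·7.5839] / (0.5189·√7.5839)
   = [0.619025 + 1.121117] / 1.428993 = 1.217740
d₂ = d₁ − σ√T = 1.217740 − 1.428993 = -0.211252
N(d₁) = 0.888339,  N(d₂) = 0.416345,  e^(−rT) = 0.904740
E₀ = V₀·N(d₁) − D·e^(−rT)·N(d₂)
   = 386.2142·0.888339 − 207.9645·0.904740·0.416345 = 264.752056

E0=264.7521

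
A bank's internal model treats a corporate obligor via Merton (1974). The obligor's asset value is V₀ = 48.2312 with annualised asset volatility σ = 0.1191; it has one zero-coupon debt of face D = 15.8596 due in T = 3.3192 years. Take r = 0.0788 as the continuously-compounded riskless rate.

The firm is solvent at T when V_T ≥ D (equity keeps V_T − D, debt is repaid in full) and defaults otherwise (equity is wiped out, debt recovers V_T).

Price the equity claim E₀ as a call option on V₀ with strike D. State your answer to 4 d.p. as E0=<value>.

E0=36.0216

d₁ = [ln(V₀/D) + (r + σ²/2)T] / (σ√T)
   = [ln(48.2312/15.8596) + (0.0788 + 0.5·0.1191²)·3.3192] / (0.1191·√3.3192)
   = [1.112231 + 0.285094] / 0.216984 = 6.439750
d₂ = d₁ − σ√T = 6.439750 − 0.216984 = 6.222766
N(d₁) = 1.000000,  N(d₂) = 1.000000,  e^(−rT) = 0.769855
E₀ = V₀·N(d₁) − D·e^(−rT)·N(d₂)
   = 48.2312·1.000000 − 15.8596·0.769855·1.000000 = 36.021606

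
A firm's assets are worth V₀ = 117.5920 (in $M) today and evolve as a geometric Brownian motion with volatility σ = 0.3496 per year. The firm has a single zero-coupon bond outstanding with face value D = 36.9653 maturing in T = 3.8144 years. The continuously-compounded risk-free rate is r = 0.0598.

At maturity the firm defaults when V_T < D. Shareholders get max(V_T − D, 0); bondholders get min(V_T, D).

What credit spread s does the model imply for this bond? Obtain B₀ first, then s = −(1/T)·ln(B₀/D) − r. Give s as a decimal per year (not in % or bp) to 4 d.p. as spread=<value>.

d₁ = [ln(V₀/D) + (r + σ²/2)T] / (σ√T)
   = [ln(117.5920/36.9653) + (0.0598 + 0.5·0.3496²)·3.8144] / (0.3496·√3.8144)
   = [1.157241 + 0.461199] / 0.682786 = 2.370349
d₂ = d₁ − σ√T = 2.370349 − 0.682786 = 1.687563
N(d₁) = 0.991114,  N(d₂) = 0.954252,  e^(−rT) = 0.796044
E₀ = V₀·N(d₁) − D·e^(−rT)·N(d₂)
   = 117.5920·0.991114 − 36.9653·0.796044·0.954252 = 88.467290
B₀ = V₀ − E₀ = 117.5920 − 88.467290 = 29.124710
spread = −(1/T)·ln(B₀/D) − r = −(1/3.8144)·ln(29.124710/36.9653) − 0.0598 = 0.00269808

spread=0.0027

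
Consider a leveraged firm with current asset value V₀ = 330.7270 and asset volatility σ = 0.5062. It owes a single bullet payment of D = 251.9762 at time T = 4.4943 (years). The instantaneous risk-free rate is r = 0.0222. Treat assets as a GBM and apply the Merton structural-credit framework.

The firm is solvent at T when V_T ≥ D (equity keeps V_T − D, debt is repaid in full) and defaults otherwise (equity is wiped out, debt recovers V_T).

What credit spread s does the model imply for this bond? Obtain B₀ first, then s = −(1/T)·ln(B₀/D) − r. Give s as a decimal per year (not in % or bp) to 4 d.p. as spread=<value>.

d₁ = [ln(V₀/D) + (r + σ²/2)T] / (σ√T)
   = [ln(330.7270/251.9762) + (0.0222 + 0.5·0.5062²)·4.4943] / (0.5062·√4.4943)
   = [0.271959 + 0.675580] / 1.073132 = 0.882965
d₂ = d₁ − σ√T = 0.882965 − 1.073132 = -0.190167
N(d₁) = 0.811372,  N(d₂) = 0.424589,  e^(−rT) = 0.905042
E₀ = V₀·N(d₁) − D·e^(−rT)·N(d₂)
   = 330.7270·0.811372 − 251.9762·0.905042·0.424589 = 171.515577
B₀ = V₀ − E₀ = 330.7270 − 171.515577 = 159.211423
spread = −(1/T)·ln(B₀/D) − r = −(1/4.4943)·ln(159.211423/251.9762) − 0.0222 = 0.07995197

spread=0.0800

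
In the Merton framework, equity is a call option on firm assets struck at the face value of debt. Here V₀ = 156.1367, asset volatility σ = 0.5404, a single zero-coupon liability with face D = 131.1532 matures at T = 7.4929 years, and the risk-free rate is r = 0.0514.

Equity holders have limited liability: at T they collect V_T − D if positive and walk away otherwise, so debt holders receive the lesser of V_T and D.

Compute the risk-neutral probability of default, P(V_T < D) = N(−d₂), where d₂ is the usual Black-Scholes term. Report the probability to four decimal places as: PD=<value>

PD=0.6411

d₁ = [ln(V₀/D) + (r + σ²/2)T] / (σ√T)
   = [ln(156.1367/131.1532) + (0.0514 + 0.5·0.5404²)·7.4929] / (0.5404·√7.4929)
   = [0.174366 + 1.479219] / 1.479246 = 1.117857
d₂ = d₁ − σ√T = 1.117857 − 1.479246 = -0.361389
risk-neutral PD = N(−d₂) = N(0.361389) = 0.641096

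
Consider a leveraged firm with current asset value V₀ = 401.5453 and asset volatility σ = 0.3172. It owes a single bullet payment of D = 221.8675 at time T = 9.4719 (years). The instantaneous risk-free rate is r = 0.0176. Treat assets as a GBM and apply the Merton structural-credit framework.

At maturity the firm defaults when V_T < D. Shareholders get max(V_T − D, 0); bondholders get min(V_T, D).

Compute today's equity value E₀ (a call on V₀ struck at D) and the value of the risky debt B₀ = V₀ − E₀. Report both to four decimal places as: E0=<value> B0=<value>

E0=244.9742 B0=156.5711

d₁ = [ln(V₀/D) + (r + σ²/2)T] / (σ√T)
   = [ln(401.5453/221.8675) + (0.0176 + 0.5·0.3172²)·9.4719] / (0.3172·√9.4719)
   = [0.593240 + 0.643217] / 0.976229 = 1.266564
d₂ = d₁ − σ√T = 1.266564 − 0.976229 = 0.290335
N(d₁) = 0.897344,  N(d₂) = 0.614220,  e^(−rT) = 0.846449
E₀ = V₀·N(d₁) − D·e^(−rT)·N(d₂)
   = 401.5453·0.897344 − 221.8675·0.846449·0.614220 = 244.974211
B₀ = V₀ − E₀ = 401.5453 − 244.974211 = 156.571089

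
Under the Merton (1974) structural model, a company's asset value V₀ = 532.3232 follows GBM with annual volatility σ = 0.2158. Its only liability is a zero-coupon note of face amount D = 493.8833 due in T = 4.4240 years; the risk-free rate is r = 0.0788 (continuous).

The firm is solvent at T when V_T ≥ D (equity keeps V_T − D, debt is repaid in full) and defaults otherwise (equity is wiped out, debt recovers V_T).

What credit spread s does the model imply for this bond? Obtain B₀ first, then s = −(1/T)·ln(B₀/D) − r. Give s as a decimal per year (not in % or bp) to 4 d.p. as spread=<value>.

d₁ = [ln(V₀/D) + (r + σ²/2)T] / (σ√T)
   = [ln(532.3232/493.8833) + (0.0788 + 0.5·0.2158²)·4.4240] / (0.2158·√4.4240)
   = [0.074952 + 0.451623] / 0.453899 = 1.160115
d₂ = d₁ − σ√T = 1.160115 − 0.453899 = 0.706216
N(d₁) = 0.876999,  N(d₂) = 0.759973,  e^(−rT) = 0.705667
E₀ = V₀·N(d₁) − D·e^(−rT)·N(d₂)
   = 532.3232·0.876999 − 493.8833·0.705667·0.759973 = 201.983074
B₀ = V₀ − E₀ = 532.3232 − 201.983074 = 330.340126
spread = −(1/T)·ln(B₀/D) − r = −(1/4.4240)·ln(330.340126/493.8833) − 0.0788 = 0.01210788

spread=0.0121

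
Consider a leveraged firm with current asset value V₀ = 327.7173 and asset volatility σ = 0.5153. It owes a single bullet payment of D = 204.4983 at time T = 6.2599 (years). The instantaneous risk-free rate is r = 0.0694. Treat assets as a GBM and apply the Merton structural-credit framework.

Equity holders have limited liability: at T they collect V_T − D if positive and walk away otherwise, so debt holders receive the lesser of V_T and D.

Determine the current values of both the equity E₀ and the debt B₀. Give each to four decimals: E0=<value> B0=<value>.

E0=229.2857 B0=98.4316

d₁ = [ln(V₀/D) + (r + σ²/2)T] / (σ√T)
   = [ln(327.7173/204.4983) + (0.0694 + 0.5·0.5153²)·6.2599] / (0.5153·√6.2599)
   = [0.471592 + 1.265545] / 1.289270 = 1.347381
d₂ = d₁ − σ√T = 1.347381 − 1.289270 = 0.058111
N(d₁) = 0.911071,  N(d₂) = 0.523170,  e^(−rT) = 0.647629
E₀ = V₀·N(d₁) − D·e^(−rT)·N(d₂)
   = 327.7173·0.911071 − 204.4983·0.647629·0.523170 = 229.285667
B₀ = V₀ − E₀ = 327.7173 − 229.285667 = 98.431633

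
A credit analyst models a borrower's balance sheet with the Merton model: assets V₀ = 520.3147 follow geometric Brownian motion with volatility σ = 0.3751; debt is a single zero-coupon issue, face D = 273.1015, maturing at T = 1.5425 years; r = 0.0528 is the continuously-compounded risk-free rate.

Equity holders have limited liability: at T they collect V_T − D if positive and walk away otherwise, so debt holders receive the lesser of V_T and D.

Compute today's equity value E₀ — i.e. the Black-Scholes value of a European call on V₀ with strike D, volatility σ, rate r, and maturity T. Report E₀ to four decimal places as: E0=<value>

d₁ = [ln(V₀/D) + (r + σ²/2)T] / (σ√T)
   = [ln(520.3147/273.1015) + (0.0528 + 0.5·0.3751²)·1.5425] / (0.3751·√1.5425)
   = [0.644590 + 0.189959] / 0.465865 = 1.791399
d₂ = d₁ − σ√T = 1.791399 − 0.465865 = 1.325534
N(d₁) = 0.963385,  N(d₂) = 0.907503,  e^(−rT) = 0.921784
E₀ = V₀·N(d₁) − D·e^(−rT)·N(d₂)
   = 520.3147·0.963385 − 273.1015·0.921784·0.907503 = 272.808131

E0=272.8081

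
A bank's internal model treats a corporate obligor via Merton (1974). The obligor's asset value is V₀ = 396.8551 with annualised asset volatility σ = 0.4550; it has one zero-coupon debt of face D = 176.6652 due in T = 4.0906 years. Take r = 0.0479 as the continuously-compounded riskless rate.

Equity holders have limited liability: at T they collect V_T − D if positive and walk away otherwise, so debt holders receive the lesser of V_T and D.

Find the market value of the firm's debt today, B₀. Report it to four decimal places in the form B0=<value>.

d₁ = [ln(V₀/D) + (r + σ²/2)T] / (σ√T)
   = [ln(396.8551/176.6652) + (0.0479 + 0.5·0.4550²)·4.0906] / (0.4550·√4.0906)
   = [0.809315 + 0.619368] / 0.920248 = 1.552497
d₂ = d₁ − σ√T = 1.552497 − 0.920248 = 0.632249
N(d₁) = 0.939728,  N(d₂) = 0.736388,  e^(−rT) = 0.822062
E₀ = V₀·N(d₁) − D·e^(−rT)·N(d₂)
   = 396.8551·0.939728 − 176.6652·0.822062·0.736388 = 265.990580
B₀ = V₀ − E₀ = 396.8551 − 265.990580 = 130.864520

B0=130.8645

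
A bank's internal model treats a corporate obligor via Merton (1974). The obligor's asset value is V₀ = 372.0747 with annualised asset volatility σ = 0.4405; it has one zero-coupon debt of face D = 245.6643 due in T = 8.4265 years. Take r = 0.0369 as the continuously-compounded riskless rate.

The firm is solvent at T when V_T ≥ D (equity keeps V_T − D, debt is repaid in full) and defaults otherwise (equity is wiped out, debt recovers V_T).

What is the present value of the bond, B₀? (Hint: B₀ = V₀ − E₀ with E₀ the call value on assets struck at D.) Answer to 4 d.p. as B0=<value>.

d₁ = [ln(V₀/D) + (r + σ²/2)T] / (σ√T)
   = [ln(372.0747/245.6643) + (0.0369 + 0.5·0.4405²)·8.4265] / (0.4405·√8.4265)
   = [0.415129 + 1.128478] / 1.278703 = 1.207166
d₂ = d₁ − σ√T = 1.207166 − 1.278703 = -0.071536
N(d₁) = 0.886316,  N(d₂) = 0.471485,  e^(−rT) = 0.732759
E₀ = V₀·N(d₁) − D·e^(−rT)·N(d₂)
   = 372.0747·0.886316 − 245.6643·0.732759·0.471485 = 244.902302
B₀ = V₀ − E₀ = 372.0747 − 244.902302 = 127.172398

B0=127.1724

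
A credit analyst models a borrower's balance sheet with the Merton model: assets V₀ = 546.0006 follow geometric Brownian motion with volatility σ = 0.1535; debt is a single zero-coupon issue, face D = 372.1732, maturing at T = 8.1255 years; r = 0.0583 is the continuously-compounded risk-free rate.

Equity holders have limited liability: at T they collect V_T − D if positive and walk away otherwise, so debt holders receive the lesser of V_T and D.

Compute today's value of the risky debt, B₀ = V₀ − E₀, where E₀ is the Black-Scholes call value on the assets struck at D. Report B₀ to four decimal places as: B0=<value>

B0=230.2978

d₁ = [ln(V₀/D) + (r + σ²/2)T] / (σ√T)
   = [ln(546.0006/372.1732) + (0.0583 + 0.5·0.1535²)·8.1255] / (0.1535·√8.1255)
   = [0.383261 + 0.569444] / 0.437556 = 2.177334
d₂ = d₁ − σ√T = 2.177334 − 0.437556 = 1.739778
N(d₁) = 0.985272,  N(d₂) = 0.959051,  e^(−rT) = 0.622684
E₀ = V₀·N(d₁) − D·e^(−rT)·N(d₂)
   = 546.0006·0.985272 − 372.1732·0.622684·0.959051 = 315.702795
B₀ = V₀ − E₀ = 546.0006 − 315.702795 = 230.297805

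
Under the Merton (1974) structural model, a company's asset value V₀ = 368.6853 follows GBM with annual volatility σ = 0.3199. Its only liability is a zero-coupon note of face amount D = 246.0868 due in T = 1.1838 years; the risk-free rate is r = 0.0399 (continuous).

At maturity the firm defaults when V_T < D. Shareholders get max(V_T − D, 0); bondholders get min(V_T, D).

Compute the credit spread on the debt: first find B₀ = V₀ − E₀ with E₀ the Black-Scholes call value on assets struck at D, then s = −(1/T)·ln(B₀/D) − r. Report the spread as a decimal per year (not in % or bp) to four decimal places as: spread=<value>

spread=0.0169

d₁ = [ln(V₀/D) + (r + σ²/2)T] / (σ√T)
   = [ln(368.6853/246.0868) + (0.0399 + 0.5·0.3199²)·1.1838] / (0.3199·√1.1838)
   = [0.404259 + 0.107806] / 0.348059 = 1.471201
d₂ = d₁ − σ√T = 1.471201 − 0.348059 = 1.123142
N(d₁) = 0.929382,  N(d₂) = 0.869311,  e^(−rT) = 0.953865
E₀ = V₀·N(d₁) − D·e^(−rT)·N(d₂)
   = 368.6853·0.929382 − 246.0868·0.953865·0.869311 = 138.592879
B₀ = V₀ − E₀ = 368.6853 − 138.592879 = 230.092421
spread = −(1/T)·ln(B₀/D) − r = −(1/1.1838)·ln(230.092421/246.0868) − 0.0399 = 0.01686910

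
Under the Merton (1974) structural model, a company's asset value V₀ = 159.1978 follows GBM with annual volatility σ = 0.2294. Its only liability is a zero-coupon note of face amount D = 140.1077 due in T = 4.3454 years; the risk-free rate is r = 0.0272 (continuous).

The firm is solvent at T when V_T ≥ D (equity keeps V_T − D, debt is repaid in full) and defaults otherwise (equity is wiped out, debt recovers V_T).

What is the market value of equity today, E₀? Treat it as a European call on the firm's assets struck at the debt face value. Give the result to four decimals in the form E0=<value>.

E0=47.5406

d₁ = [ln(V₀/D) + (r + σ²/2)T] / (σ√T)
   = [ln(159.1978/140.1077) + (0.0272 + 0.5·0.2294²)·4.3454] / (0.2294·√4.3454)
   = [0.127736 + 0.232532] / 0.478199 = 0.753385
d₂ = d₁ − σ√T = 0.753385 − 0.478199 = 0.275187
N(d₁) = 0.774391,  N(d₂) = 0.608414,  e^(−rT) = 0.888523
E₀ = V₀·N(d₁) − D·e^(−rT)·N(d₂)
   = 159.1978·0.774391 − 140.1077·0.888523·0.608414 = 47.540572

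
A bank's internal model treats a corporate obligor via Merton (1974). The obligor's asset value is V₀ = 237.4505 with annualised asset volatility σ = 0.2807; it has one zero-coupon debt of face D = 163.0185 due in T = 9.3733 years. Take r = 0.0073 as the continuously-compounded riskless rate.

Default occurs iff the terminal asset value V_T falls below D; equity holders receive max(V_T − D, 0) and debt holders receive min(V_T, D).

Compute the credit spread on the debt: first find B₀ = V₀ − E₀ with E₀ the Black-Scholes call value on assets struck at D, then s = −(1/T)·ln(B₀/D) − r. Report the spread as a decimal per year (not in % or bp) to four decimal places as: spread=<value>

spread=0.0234

d₁ = [ln(V₀/D) + (r + σ²/2)T] / (σ√T)
   = [ln(237.4505/163.0185) + (0.0073 + 0.5·0.2807²)·9.3733] / (0.2807·√9.3733)
   = [0.376095 + 0.437698] / 0.859387 = 0.946947
d₂ = d₁ − σ√T = 0.946947 − 0.859387 = 0.087560
N(d₁) = 0.828167,  N(d₂) = 0.534887,  e^(−rT) = 0.933863
E₀ = V₀·N(d₁) − D·e^(−rT)·N(d₂)
   = 237.4505·0.828167 − 163.0185·0.933863·0.534887 = 115.219112
B₀ = V₀ − E₀ = 237.4505 − 115.219112 = 122.231388
spread = −(1/T)·ln(B₀/D) − r = −(1/9.3733)·ln(122.231388/163.0185) − 0.0073 = 0.02342000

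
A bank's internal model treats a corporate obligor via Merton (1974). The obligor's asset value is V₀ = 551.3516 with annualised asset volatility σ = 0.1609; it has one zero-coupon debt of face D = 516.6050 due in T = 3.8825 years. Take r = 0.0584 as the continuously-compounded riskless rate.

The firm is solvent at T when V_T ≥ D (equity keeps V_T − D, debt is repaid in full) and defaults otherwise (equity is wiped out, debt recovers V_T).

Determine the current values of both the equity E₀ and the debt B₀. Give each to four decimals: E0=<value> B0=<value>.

d₁ = [ln(V₀/D) + (r + σ²/2)T] / (σ√T)
   = [ln(551.3516/516.6050) + (0.0584 + 0.5·0.1609²)·3.8825] / (0.1609·√3.8825)
   = [0.065094 + 0.276995] / 0.317038 = 1.079014
d₂ = d₁ − σ√T = 1.079014 − 0.317038 = 0.761976
N(d₁) = 0.859709,  N(d₂) = 0.776963,  e^(−rT) = 0.797130
E₀ = V₀·N(d₁) − D·e^(−rT)·N(d₂)
   = 551.3516·0.859709 − 516.6050·0.797130·0.776963 = 154.047935
B₀ = V₀ − E₀ = 551.3516 − 154.047935 = 397.303665

E0=154.0479 B0=397.3037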